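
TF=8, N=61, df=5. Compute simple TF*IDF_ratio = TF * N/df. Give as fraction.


TF * (N/df)
= 8 * (61/5)
= 8 * 61/5
= 488/5

488/5


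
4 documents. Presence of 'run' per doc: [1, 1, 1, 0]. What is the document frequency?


Checking each document for 'run':
Doc 1: present
Doc 2: present
Doc 3: present
Doc 4: absent
df = sum of presences = 1 + 1 + 1 + 0 = 3

3


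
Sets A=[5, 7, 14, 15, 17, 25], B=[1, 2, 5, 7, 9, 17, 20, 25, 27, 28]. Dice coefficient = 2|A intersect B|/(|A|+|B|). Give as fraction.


A intersect B = [5, 7, 17, 25]
|A intersect B| = 4
|A| = 6, |B| = 10
Dice = 2*4 / (6+10)
= 8 / 16 = 1/2

1/2


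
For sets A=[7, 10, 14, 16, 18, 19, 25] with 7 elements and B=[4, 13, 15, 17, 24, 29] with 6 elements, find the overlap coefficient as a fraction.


A intersect B = []
|A intersect B| = 0
min(|A|, |B|) = min(7, 6) = 6
Overlap = 0 / 6 = 0

0


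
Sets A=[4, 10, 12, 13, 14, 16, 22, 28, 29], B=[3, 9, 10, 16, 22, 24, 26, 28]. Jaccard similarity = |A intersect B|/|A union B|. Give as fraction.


A intersect B = [10, 16, 22, 28]
|A intersect B| = 4
A union B = [3, 4, 9, 10, 12, 13, 14, 16, 22, 24, 26, 28, 29]
|A union B| = 13
Jaccard = 4/13 = 4/13

4/13


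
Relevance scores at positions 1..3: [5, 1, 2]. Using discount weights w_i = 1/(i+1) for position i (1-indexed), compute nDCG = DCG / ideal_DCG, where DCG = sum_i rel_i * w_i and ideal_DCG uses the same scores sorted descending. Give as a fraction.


Position discount weights w_i = 1/(i+1) for i=1..3:
Weights = [1/2, 1/3, 1/4]
Actual relevance: [5, 1, 2]
DCG = 5/2 + 1/3 + 2/4 = 10/3
Ideal relevance (sorted desc): [5, 2, 1]
Ideal DCG = 5/2 + 2/3 + 1/4 = 41/12
nDCG = DCG / ideal_DCG = 10/3 / 41/12 = 40/41

40/41


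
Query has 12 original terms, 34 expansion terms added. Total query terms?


Original terms: 12
Expansion terms: 34
Total = 12 + 34 = 46

46


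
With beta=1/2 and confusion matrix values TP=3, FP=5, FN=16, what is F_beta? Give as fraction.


P = TP/(TP+FP) = 3/8 = 3/8
R = TP/(TP+FN) = 3/19 = 3/19
beta^2 = 1/2^2 = 1/4
(1 + beta^2) = 5/4
Numerator = (1+beta^2)*P*R = 45/608
Denominator = beta^2*P + R = 3/32 + 3/19 = 153/608
F_beta = 5/17

5/17


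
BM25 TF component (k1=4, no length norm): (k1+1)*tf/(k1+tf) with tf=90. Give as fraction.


BM25 TF component = (k1+1)*tf / (k1+tf)
k1 = 4, tf = 90
Numerator = (4+1)*90 = 450
Denominator = 4 + 90 = 94
= 450/94 = 225/47

225/47


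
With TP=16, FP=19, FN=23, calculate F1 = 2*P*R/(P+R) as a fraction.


F1 = 2 * P * R / (P + R)
P = TP/(TP+FP) = 16/35 = 16/35
R = TP/(TP+FN) = 16/39 = 16/39
2 * P * R = 2 * 16/35 * 16/39 = 512/1365
P + R = 16/35 + 16/39 = 1184/1365
F1 = 512/1365 / 1184/1365 = 16/37

16/37


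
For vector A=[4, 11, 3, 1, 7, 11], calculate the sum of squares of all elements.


|A|^2 = sum of squared components
A[0]^2 = 4^2 = 16
A[1]^2 = 11^2 = 121
A[2]^2 = 3^2 = 9
A[3]^2 = 1^2 = 1
A[4]^2 = 7^2 = 49
A[5]^2 = 11^2 = 121
Sum = 16 + 121 + 9 + 1 + 49 + 121 = 317

317


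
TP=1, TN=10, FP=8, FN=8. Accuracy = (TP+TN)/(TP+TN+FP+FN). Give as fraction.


Accuracy = (TP + TN) / (TP + TN + FP + FN)
TP + TN = 1 + 10 = 11
Total = 1 + 10 + 8 + 8 = 27
Accuracy = 11 / 27 = 11/27

11/27


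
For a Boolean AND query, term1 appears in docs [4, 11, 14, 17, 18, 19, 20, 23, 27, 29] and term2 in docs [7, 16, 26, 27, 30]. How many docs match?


Boolean AND: find intersection of posting lists
term1 docs: [4, 11, 14, 17, 18, 19, 20, 23, 27, 29]
term2 docs: [7, 16, 26, 27, 30]
Intersection: [27]
|intersection| = 1

1


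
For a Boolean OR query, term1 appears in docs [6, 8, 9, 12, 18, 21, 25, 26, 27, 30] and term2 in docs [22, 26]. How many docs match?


Boolean OR: find union of posting lists
term1 docs: [6, 8, 9, 12, 18, 21, 25, 26, 27, 30]
term2 docs: [22, 26]
Union: [6, 8, 9, 12, 18, 21, 22, 25, 26, 27, 30]
|union| = 11

11


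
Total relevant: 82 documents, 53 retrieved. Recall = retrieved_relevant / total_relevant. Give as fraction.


Recall = retrieved_relevant / total_relevant
= 53 / 82
= 53 / (53 + 29)
= 53/82

53/82


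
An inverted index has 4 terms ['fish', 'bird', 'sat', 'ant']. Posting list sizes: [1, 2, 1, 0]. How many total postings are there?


Summing posting list sizes:
'fish': 1 postings
'bird': 2 postings
'sat': 1 postings
'ant': 0 postings
Total = 1 + 2 + 1 + 0 = 4

4


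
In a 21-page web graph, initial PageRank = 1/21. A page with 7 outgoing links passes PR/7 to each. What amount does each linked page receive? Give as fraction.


Initial PR = 1/21 = 1/21
Outlinks = 7
Contribution per link = PR / outlinks
= 1/21 / 7
= 1/147

1/147


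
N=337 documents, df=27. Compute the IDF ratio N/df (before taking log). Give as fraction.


IDF ratio = N / df
= 337 / 27
= 337/27

337/27


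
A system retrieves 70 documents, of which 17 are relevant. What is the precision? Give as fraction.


Precision = relevant_retrieved / total_retrieved
= 17 / 70
= 17 / (17 + 53)
= 17/70

17/70


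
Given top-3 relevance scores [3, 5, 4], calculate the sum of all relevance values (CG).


Cumulative Gain = sum of relevance scores
Position 1: rel=3, running sum=3
Position 2: rel=5, running sum=8
Position 3: rel=4, running sum=12
CG = 12

12


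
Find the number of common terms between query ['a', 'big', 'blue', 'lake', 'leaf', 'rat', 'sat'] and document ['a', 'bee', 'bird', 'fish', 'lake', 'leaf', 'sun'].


Query terms: ['a', 'big', 'blue', 'lake', 'leaf', 'rat', 'sat']
Document terms: ['a', 'bee', 'bird', 'fish', 'lake', 'leaf', 'sun']
Common terms: ['a', 'lake', 'leaf']
Overlap count = 3

3


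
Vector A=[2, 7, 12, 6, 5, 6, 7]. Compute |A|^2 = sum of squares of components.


|A|^2 = sum of squared components
A[0]^2 = 2^2 = 4
A[1]^2 = 7^2 = 49
A[2]^2 = 12^2 = 144
A[3]^2 = 6^2 = 36
A[4]^2 = 5^2 = 25
A[5]^2 = 6^2 = 36
A[6]^2 = 7^2 = 49
Sum = 4 + 49 + 144 + 36 + 25 + 36 + 49 = 343

343


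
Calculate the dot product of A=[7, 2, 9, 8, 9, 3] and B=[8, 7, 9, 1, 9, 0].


Dot product = sum of element-wise products
A[0]*B[0] = 7*8 = 56
A[1]*B[1] = 2*7 = 14
A[2]*B[2] = 9*9 = 81
A[3]*B[3] = 8*1 = 8
A[4]*B[4] = 9*9 = 81
A[5]*B[5] = 3*0 = 0
Sum = 56 + 14 + 81 + 8 + 81 + 0 = 240

240


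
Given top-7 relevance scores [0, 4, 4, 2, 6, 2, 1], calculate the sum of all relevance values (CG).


Cumulative Gain = sum of relevance scores
Position 1: rel=0, running sum=0
Position 2: rel=4, running sum=4
Position 3: rel=4, running sum=8
Position 4: rel=2, running sum=10
Position 5: rel=6, running sum=16
Position 6: rel=2, running sum=18
Position 7: rel=1, running sum=19
CG = 19

19


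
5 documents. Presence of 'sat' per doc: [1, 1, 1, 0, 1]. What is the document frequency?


Checking each document for 'sat':
Doc 1: present
Doc 2: present
Doc 3: present
Doc 4: absent
Doc 5: present
df = sum of presences = 1 + 1 + 1 + 0 + 1 = 4

4


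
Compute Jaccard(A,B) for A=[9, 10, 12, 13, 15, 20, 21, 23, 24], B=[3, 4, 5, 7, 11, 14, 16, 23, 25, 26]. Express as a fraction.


A intersect B = [23]
|A intersect B| = 1
A union B = [3, 4, 5, 7, 9, 10, 11, 12, 13, 14, 15, 16, 20, 21, 23, 24, 25, 26]
|A union B| = 18
Jaccard = 1/18 = 1/18

1/18


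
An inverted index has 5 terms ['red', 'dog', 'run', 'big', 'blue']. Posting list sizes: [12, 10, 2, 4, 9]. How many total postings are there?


Summing posting list sizes:
'red': 12 postings
'dog': 10 postings
'run': 2 postings
'big': 4 postings
'blue': 9 postings
Total = 12 + 10 + 2 + 4 + 9 = 37

37


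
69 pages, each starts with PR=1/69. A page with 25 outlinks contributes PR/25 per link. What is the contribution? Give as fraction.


Initial PR = 1/69 = 1/69
Outlinks = 25
Contribution per link = PR / outlinks
= 1/69 / 25
= 1/1725

1/1725


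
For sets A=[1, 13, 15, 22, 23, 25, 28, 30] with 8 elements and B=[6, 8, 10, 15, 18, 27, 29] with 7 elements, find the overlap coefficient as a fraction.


A intersect B = [15]
|A intersect B| = 1
min(|A|, |B|) = min(8, 7) = 7
Overlap = 1 / 7 = 1/7

1/7


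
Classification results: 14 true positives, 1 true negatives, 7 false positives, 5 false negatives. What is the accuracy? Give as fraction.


Accuracy = (TP + TN) / (TP + TN + FP + FN)
TP + TN = 14 + 1 = 15
Total = 14 + 1 + 7 + 5 = 27
Accuracy = 15 / 27 = 5/9

5/9


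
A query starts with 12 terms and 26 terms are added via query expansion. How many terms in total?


Original terms: 12
Expansion terms: 26
Total = 12 + 26 = 38

38


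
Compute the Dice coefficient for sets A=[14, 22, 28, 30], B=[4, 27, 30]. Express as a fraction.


A intersect B = [30]
|A intersect B| = 1
|A| = 4, |B| = 3
Dice = 2*1 / (4+3)
= 2 / 7 = 2/7

2/7


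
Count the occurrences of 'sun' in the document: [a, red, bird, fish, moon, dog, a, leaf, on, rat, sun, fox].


Document has 12 words
Scanning for 'sun':
Found at positions: [10]
Count = 1

1


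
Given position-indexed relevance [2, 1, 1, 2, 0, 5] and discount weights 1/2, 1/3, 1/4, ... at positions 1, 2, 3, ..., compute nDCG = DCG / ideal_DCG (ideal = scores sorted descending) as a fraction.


Position discount weights w_i = 1/(i+1) for i=1..6:
Weights = [1/2, 1/3, 1/4, 1/5, 1/6, 1/7]
Actual relevance: [2, 1, 1, 2, 0, 5]
DCG = 2/2 + 1/3 + 1/4 + 2/5 + 0/6 + 5/7 = 1133/420
Ideal relevance (sorted desc): [5, 2, 2, 1, 1, 0]
Ideal DCG = 5/2 + 2/3 + 2/4 + 1/5 + 1/6 + 0/7 = 121/30
nDCG = DCG / ideal_DCG = 1133/420 / 121/30 = 103/154

103/154


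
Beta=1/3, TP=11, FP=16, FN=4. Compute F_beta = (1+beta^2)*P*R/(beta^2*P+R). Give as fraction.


P = TP/(TP+FP) = 11/27 = 11/27
R = TP/(TP+FN) = 11/15 = 11/15
beta^2 = 1/3^2 = 1/9
(1 + beta^2) = 10/9
Numerator = (1+beta^2)*P*R = 242/729
Denominator = beta^2*P + R = 11/243 + 11/15 = 946/1215
F_beta = 55/129

55/129


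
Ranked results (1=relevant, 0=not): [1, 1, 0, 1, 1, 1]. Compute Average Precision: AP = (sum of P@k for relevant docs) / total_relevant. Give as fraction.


Computing P@k for each relevant position:
Position 1: relevant, P@1 = 1/1 = 1
Position 2: relevant, P@2 = 2/2 = 1
Position 3: not relevant
Position 4: relevant, P@4 = 3/4 = 3/4
Position 5: relevant, P@5 = 4/5 = 4/5
Position 6: relevant, P@6 = 5/6 = 5/6
Sum of P@k = 1 + 1 + 3/4 + 4/5 + 5/6 = 263/60
AP = 263/60 / 5 = 263/300

263/300


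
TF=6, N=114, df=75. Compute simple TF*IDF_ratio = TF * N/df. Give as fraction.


TF * (N/df)
= 6 * (114/75)
= 6 * 38/25
= 228/25

228/25


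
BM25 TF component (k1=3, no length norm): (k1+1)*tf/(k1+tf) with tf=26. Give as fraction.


BM25 TF component = (k1+1)*tf / (k1+tf)
k1 = 3, tf = 26
Numerator = (3+1)*26 = 104
Denominator = 3 + 26 = 29
= 104/29 = 104/29

104/29


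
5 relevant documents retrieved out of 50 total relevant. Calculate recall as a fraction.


Recall = retrieved_relevant / total_relevant
= 5 / 50
= 5 / (5 + 45)
= 1/10

1/10


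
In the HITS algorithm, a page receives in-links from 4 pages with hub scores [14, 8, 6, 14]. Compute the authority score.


Authority = sum of hub scores of in-linkers
In-link 1: hub score = 14
In-link 2: hub score = 8
In-link 3: hub score = 6
In-link 4: hub score = 14
Authority = 14 + 8 + 6 + 14 = 42

42


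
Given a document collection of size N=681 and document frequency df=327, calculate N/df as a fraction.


IDF ratio = N / df
= 681 / 327
= 227/109

227/109


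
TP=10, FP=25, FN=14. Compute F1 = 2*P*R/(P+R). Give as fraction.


F1 = 2 * P * R / (P + R)
P = TP/(TP+FP) = 10/35 = 2/7
R = TP/(TP+FN) = 10/24 = 5/12
2 * P * R = 2 * 2/7 * 5/12 = 5/21
P + R = 2/7 + 5/12 = 59/84
F1 = 5/21 / 59/84 = 20/59

20/59


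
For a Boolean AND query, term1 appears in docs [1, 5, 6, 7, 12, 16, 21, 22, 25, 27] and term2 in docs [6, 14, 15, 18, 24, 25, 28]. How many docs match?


Boolean AND: find intersection of posting lists
term1 docs: [1, 5, 6, 7, 12, 16, 21, 22, 25, 27]
term2 docs: [6, 14, 15, 18, 24, 25, 28]
Intersection: [6, 25]
|intersection| = 2

2


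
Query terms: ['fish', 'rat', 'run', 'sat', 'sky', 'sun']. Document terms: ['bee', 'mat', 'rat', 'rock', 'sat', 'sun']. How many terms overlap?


Query terms: ['fish', 'rat', 'run', 'sat', 'sky', 'sun']
Document terms: ['bee', 'mat', 'rat', 'rock', 'sat', 'sun']
Common terms: ['rat', 'sat', 'sun']
Overlap count = 3

3


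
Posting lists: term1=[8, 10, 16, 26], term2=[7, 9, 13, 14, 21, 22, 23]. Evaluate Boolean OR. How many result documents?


Boolean OR: find union of posting lists
term1 docs: [8, 10, 16, 26]
term2 docs: [7, 9, 13, 14, 21, 22, 23]
Union: [7, 8, 9, 10, 13, 14, 16, 21, 22, 23, 26]
|union| = 11

11


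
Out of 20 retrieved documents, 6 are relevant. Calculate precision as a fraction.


Precision = relevant_retrieved / total_retrieved
= 6 / 20
= 6 / (6 + 14)
= 3/10

3/10


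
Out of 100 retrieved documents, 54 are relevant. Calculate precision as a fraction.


Precision = relevant_retrieved / total_retrieved
= 54 / 100
= 54 / (54 + 46)
= 27/50

27/50


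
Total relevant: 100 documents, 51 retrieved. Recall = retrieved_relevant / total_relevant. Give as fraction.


Recall = retrieved_relevant / total_relevant
= 51 / 100
= 51 / (51 + 49)
= 51/100

51/100


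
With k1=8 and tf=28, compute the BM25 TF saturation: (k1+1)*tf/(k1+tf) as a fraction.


BM25 TF component = (k1+1)*tf / (k1+tf)
k1 = 8, tf = 28
Numerator = (8+1)*28 = 252
Denominator = 8 + 28 = 36
= 252/36 = 7

7


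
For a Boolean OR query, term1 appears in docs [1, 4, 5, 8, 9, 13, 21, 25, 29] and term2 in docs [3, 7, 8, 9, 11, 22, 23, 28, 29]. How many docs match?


Boolean OR: find union of posting lists
term1 docs: [1, 4, 5, 8, 9, 13, 21, 25, 29]
term2 docs: [3, 7, 8, 9, 11, 22, 23, 28, 29]
Union: [1, 3, 4, 5, 7, 8, 9, 11, 13, 21, 22, 23, 25, 28, 29]
|union| = 15

15


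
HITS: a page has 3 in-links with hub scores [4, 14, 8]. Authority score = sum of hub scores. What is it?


Authority = sum of hub scores of in-linkers
In-link 1: hub score = 4
In-link 2: hub score = 14
In-link 3: hub score = 8
Authority = 4 + 14 + 8 = 26

26


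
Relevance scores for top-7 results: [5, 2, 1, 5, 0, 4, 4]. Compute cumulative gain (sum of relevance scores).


Cumulative Gain = sum of relevance scores
Position 1: rel=5, running sum=5
Position 2: rel=2, running sum=7
Position 3: rel=1, running sum=8
Position 4: rel=5, running sum=13
Position 5: rel=0, running sum=13
Position 6: rel=4, running sum=17
Position 7: rel=4, running sum=21
CG = 21

21


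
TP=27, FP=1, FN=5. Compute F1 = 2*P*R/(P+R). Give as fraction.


F1 = 2 * P * R / (P + R)
P = TP/(TP+FP) = 27/28 = 27/28
R = TP/(TP+FN) = 27/32 = 27/32
2 * P * R = 2 * 27/28 * 27/32 = 729/448
P + R = 27/28 + 27/32 = 405/224
F1 = 729/448 / 405/224 = 9/10

9/10


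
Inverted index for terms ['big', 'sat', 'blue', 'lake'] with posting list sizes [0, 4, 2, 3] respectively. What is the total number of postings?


Summing posting list sizes:
'big': 0 postings
'sat': 4 postings
'blue': 2 postings
'lake': 3 postings
Total = 0 + 4 + 2 + 3 = 9

9


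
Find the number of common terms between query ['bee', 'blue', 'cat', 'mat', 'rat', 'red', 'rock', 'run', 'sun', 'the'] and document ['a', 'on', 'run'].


Query terms: ['bee', 'blue', 'cat', 'mat', 'rat', 'red', 'rock', 'run', 'sun', 'the']
Document terms: ['a', 'on', 'run']
Common terms: ['run']
Overlap count = 1

1


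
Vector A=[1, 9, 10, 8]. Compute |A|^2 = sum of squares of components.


|A|^2 = sum of squared components
A[0]^2 = 1^2 = 1
A[1]^2 = 9^2 = 81
A[2]^2 = 10^2 = 100
A[3]^2 = 8^2 = 64
Sum = 1 + 81 + 100 + 64 = 246

246


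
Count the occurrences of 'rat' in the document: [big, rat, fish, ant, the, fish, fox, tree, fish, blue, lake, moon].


Document has 12 words
Scanning for 'rat':
Found at positions: [1]
Count = 1

1


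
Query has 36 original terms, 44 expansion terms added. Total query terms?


Original terms: 36
Expansion terms: 44
Total = 36 + 44 = 80

80


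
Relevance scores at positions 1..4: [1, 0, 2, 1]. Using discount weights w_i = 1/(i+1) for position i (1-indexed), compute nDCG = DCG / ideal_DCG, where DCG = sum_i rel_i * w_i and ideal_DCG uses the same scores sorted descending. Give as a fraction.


Position discount weights w_i = 1/(i+1) for i=1..4:
Weights = [1/2, 1/3, 1/4, 1/5]
Actual relevance: [1, 0, 2, 1]
DCG = 1/2 + 0/3 + 2/4 + 1/5 = 6/5
Ideal relevance (sorted desc): [2, 1, 1, 0]
Ideal DCG = 2/2 + 1/3 + 1/4 + 0/5 = 19/12
nDCG = DCG / ideal_DCG = 6/5 / 19/12 = 72/95

72/95


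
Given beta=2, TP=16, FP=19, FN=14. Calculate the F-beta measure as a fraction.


P = TP/(TP+FP) = 16/35 = 16/35
R = TP/(TP+FN) = 16/30 = 8/15
beta^2 = 2^2 = 4
(1 + beta^2) = 5
Numerator = (1+beta^2)*P*R = 128/105
Denominator = beta^2*P + R = 64/35 + 8/15 = 248/105
F_beta = 16/31

16/31


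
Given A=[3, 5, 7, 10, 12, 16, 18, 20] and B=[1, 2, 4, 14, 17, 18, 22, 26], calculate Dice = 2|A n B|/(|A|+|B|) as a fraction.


A intersect B = [18]
|A intersect B| = 1
|A| = 8, |B| = 8
Dice = 2*1 / (8+8)
= 2 / 16 = 1/8

1/8


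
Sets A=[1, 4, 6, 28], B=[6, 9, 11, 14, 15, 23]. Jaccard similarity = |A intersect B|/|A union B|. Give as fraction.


A intersect B = [6]
|A intersect B| = 1
A union B = [1, 4, 6, 9, 11, 14, 15, 23, 28]
|A union B| = 9
Jaccard = 1/9 = 1/9

1/9


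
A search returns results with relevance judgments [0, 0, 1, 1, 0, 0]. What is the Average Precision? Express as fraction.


Computing P@k for each relevant position:
Position 1: not relevant
Position 2: not relevant
Position 3: relevant, P@3 = 1/3 = 1/3
Position 4: relevant, P@4 = 2/4 = 1/2
Position 5: not relevant
Position 6: not relevant
Sum of P@k = 1/3 + 1/2 = 5/6
AP = 5/6 / 2 = 5/12

5/12


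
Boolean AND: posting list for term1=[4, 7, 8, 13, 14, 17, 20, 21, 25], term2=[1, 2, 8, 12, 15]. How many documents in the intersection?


Boolean AND: find intersection of posting lists
term1 docs: [4, 7, 8, 13, 14, 17, 20, 21, 25]
term2 docs: [1, 2, 8, 12, 15]
Intersection: [8]
|intersection| = 1

1


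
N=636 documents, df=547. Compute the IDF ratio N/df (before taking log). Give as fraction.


IDF ratio = N / df
= 636 / 547
= 636/547

636/547


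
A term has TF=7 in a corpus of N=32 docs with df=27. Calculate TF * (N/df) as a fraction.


TF * (N/df)
= 7 * (32/27)
= 7 * 32/27
= 224/27

224/27


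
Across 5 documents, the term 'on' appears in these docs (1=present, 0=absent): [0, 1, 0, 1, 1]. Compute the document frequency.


Checking each document for 'on':
Doc 1: absent
Doc 2: present
Doc 3: absent
Doc 4: present
Doc 5: present
df = sum of presences = 0 + 1 + 0 + 1 + 1 = 3

3


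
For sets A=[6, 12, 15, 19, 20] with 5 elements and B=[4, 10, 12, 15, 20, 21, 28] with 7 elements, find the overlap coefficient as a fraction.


A intersect B = [12, 15, 20]
|A intersect B| = 3
min(|A|, |B|) = min(5, 7) = 5
Overlap = 3 / 5 = 3/5

3/5


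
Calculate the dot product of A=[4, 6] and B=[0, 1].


Dot product = sum of element-wise products
A[0]*B[0] = 4*0 = 0
A[1]*B[1] = 6*1 = 6
Sum = 0 + 6 = 6

6


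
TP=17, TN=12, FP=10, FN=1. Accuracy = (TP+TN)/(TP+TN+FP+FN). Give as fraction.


Accuracy = (TP + TN) / (TP + TN + FP + FN)
TP + TN = 17 + 12 = 29
Total = 17 + 12 + 10 + 1 = 40
Accuracy = 29 / 40 = 29/40

29/40


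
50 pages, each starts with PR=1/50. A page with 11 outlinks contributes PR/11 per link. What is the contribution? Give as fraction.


Initial PR = 1/50 = 1/50
Outlinks = 11
Contribution per link = PR / outlinks
= 1/50 / 11
= 1/550

1/550


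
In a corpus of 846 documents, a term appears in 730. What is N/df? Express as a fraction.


IDF ratio = N / df
= 846 / 730
= 423/365

423/365


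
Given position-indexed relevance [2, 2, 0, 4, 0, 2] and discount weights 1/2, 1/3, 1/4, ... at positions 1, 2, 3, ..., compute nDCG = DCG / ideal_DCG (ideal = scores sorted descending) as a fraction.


Position discount weights w_i = 1/(i+1) for i=1..6:
Weights = [1/2, 1/3, 1/4, 1/5, 1/6, 1/7]
Actual relevance: [2, 2, 0, 4, 0, 2]
DCG = 2/2 + 2/3 + 0/4 + 4/5 + 0/6 + 2/7 = 289/105
Ideal relevance (sorted desc): [4, 2, 2, 2, 0, 0]
Ideal DCG = 4/2 + 2/3 + 2/4 + 2/5 + 0/6 + 0/7 = 107/30
nDCG = DCG / ideal_DCG = 289/105 / 107/30 = 578/749

578/749


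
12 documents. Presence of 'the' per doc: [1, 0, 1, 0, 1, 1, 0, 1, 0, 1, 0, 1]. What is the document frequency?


Checking each document for 'the':
Doc 1: present
Doc 2: absent
Doc 3: present
Doc 4: absent
Doc 5: present
Doc 6: present
Doc 7: absent
Doc 8: present
Doc 9: absent
Doc 10: present
Doc 11: absent
Doc 12: present
df = sum of presences = 1 + 0 + 1 + 0 + 1 + 1 + 0 + 1 + 0 + 1 + 0 + 1 = 7

7


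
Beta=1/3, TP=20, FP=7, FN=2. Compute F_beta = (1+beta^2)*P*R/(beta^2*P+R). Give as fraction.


P = TP/(TP+FP) = 20/27 = 20/27
R = TP/(TP+FN) = 20/22 = 10/11
beta^2 = 1/3^2 = 1/9
(1 + beta^2) = 10/9
Numerator = (1+beta^2)*P*R = 2000/2673
Denominator = beta^2*P + R = 20/243 + 10/11 = 2650/2673
F_beta = 40/53

40/53


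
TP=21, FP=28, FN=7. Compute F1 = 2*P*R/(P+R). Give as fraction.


F1 = 2 * P * R / (P + R)
P = TP/(TP+FP) = 21/49 = 3/7
R = TP/(TP+FN) = 21/28 = 3/4
2 * P * R = 2 * 3/7 * 3/4 = 9/14
P + R = 3/7 + 3/4 = 33/28
F1 = 9/14 / 33/28 = 6/11

6/11


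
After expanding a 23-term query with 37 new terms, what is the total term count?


Original terms: 23
Expansion terms: 37
Total = 23 + 37 = 60

60


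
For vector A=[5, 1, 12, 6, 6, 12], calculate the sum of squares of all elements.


|A|^2 = sum of squared components
A[0]^2 = 5^2 = 25
A[1]^2 = 1^2 = 1
A[2]^2 = 12^2 = 144
A[3]^2 = 6^2 = 36
A[4]^2 = 6^2 = 36
A[5]^2 = 12^2 = 144
Sum = 25 + 1 + 144 + 36 + 36 + 144 = 386

386


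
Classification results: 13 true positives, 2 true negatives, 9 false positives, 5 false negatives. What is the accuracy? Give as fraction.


Accuracy = (TP + TN) / (TP + TN + FP + FN)
TP + TN = 13 + 2 = 15
Total = 13 + 2 + 9 + 5 = 29
Accuracy = 15 / 29 = 15/29

15/29


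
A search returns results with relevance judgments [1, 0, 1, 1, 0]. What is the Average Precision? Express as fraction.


Computing P@k for each relevant position:
Position 1: relevant, P@1 = 1/1 = 1
Position 2: not relevant
Position 3: relevant, P@3 = 2/3 = 2/3
Position 4: relevant, P@4 = 3/4 = 3/4
Position 5: not relevant
Sum of P@k = 1 + 2/3 + 3/4 = 29/12
AP = 29/12 / 3 = 29/36

29/36


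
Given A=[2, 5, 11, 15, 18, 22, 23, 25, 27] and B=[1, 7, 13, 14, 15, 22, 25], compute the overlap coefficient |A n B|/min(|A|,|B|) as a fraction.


A intersect B = [15, 22, 25]
|A intersect B| = 3
min(|A|, |B|) = min(9, 7) = 7
Overlap = 3 / 7 = 3/7

3/7


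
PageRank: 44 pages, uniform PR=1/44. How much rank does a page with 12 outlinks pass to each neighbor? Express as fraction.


Initial PR = 1/44 = 1/44
Outlinks = 12
Contribution per link = PR / outlinks
= 1/44 / 12
= 1/528

1/528


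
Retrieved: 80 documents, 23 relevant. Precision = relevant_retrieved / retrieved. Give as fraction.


Precision = relevant_retrieved / total_retrieved
= 23 / 80
= 23 / (23 + 57)
= 23/80

23/80


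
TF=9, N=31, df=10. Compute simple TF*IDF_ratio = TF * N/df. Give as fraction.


TF * (N/df)
= 9 * (31/10)
= 9 * 31/10
= 279/10

279/10


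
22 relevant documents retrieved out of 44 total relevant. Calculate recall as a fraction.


Recall = retrieved_relevant / total_relevant
= 22 / 44
= 22 / (22 + 22)
= 1/2

1/2


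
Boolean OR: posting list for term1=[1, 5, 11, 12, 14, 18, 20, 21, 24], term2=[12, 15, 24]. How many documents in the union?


Boolean OR: find union of posting lists
term1 docs: [1, 5, 11, 12, 14, 18, 20, 21, 24]
term2 docs: [12, 15, 24]
Union: [1, 5, 11, 12, 14, 15, 18, 20, 21, 24]
|union| = 10

10


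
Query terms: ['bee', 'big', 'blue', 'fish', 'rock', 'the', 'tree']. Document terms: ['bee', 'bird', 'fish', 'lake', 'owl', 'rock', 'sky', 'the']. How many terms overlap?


Query terms: ['bee', 'big', 'blue', 'fish', 'rock', 'the', 'tree']
Document terms: ['bee', 'bird', 'fish', 'lake', 'owl', 'rock', 'sky', 'the']
Common terms: ['bee', 'fish', 'rock', 'the']
Overlap count = 4

4


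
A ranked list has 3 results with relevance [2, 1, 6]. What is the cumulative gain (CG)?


Cumulative Gain = sum of relevance scores
Position 1: rel=2, running sum=2
Position 2: rel=1, running sum=3
Position 3: rel=6, running sum=9
CG = 9

9


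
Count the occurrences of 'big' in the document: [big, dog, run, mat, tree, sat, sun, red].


Document has 8 words
Scanning for 'big':
Found at positions: [0]
Count = 1

1


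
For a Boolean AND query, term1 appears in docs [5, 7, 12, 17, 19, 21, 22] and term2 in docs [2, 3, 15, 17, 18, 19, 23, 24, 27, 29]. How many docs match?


Boolean AND: find intersection of posting lists
term1 docs: [5, 7, 12, 17, 19, 21, 22]
term2 docs: [2, 3, 15, 17, 18, 19, 23, 24, 27, 29]
Intersection: [17, 19]
|intersection| = 2

2


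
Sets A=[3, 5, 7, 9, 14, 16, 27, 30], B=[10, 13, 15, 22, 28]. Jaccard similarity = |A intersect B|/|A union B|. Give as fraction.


A intersect B = []
|A intersect B| = 0
A union B = [3, 5, 7, 9, 10, 13, 14, 15, 16, 22, 27, 28, 30]
|A union B| = 13
Jaccard = 0/13 = 0

0


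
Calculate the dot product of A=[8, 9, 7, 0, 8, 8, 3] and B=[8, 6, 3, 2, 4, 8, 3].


Dot product = sum of element-wise products
A[0]*B[0] = 8*8 = 64
A[1]*B[1] = 9*6 = 54
A[2]*B[2] = 7*3 = 21
A[3]*B[3] = 0*2 = 0
A[4]*B[4] = 8*4 = 32
A[5]*B[5] = 8*8 = 64
A[6]*B[6] = 3*3 = 9
Sum = 64 + 54 + 21 + 0 + 32 + 64 + 9 = 244

244


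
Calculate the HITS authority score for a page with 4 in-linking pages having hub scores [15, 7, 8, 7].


Authority = sum of hub scores of in-linkers
In-link 1: hub score = 15
In-link 2: hub score = 7
In-link 3: hub score = 8
In-link 4: hub score = 7
Authority = 15 + 7 + 8 + 7 = 37

37


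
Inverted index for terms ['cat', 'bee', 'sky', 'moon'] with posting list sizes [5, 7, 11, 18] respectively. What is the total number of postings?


Summing posting list sizes:
'cat': 5 postings
'bee': 7 postings
'sky': 11 postings
'moon': 18 postings
Total = 5 + 7 + 11 + 18 = 41

41


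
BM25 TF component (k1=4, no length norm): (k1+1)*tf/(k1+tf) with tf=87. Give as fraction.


BM25 TF component = (k1+1)*tf / (k1+tf)
k1 = 4, tf = 87
Numerator = (4+1)*87 = 435
Denominator = 4 + 87 = 91
= 435/91 = 435/91

435/91


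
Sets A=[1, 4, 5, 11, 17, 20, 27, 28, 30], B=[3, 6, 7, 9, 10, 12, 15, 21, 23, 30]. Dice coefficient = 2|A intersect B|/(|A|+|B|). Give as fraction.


A intersect B = [30]
|A intersect B| = 1
|A| = 9, |B| = 10
Dice = 2*1 / (9+10)
= 2 / 19 = 2/19

2/19


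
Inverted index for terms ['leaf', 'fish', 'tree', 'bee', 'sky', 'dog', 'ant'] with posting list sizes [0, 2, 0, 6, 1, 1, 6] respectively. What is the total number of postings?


Summing posting list sizes:
'leaf': 0 postings
'fish': 2 postings
'tree': 0 postings
'bee': 6 postings
'sky': 1 postings
'dog': 1 postings
'ant': 6 postings
Total = 0 + 2 + 0 + 6 + 1 + 1 + 6 = 16

16


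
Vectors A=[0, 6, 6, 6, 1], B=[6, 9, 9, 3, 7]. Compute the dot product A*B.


Dot product = sum of element-wise products
A[0]*B[0] = 0*6 = 0
A[1]*B[1] = 6*9 = 54
A[2]*B[2] = 6*9 = 54
A[3]*B[3] = 6*3 = 18
A[4]*B[4] = 1*7 = 7
Sum = 0 + 54 + 54 + 18 + 7 = 133

133


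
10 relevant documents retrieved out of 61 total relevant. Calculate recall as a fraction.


Recall = retrieved_relevant / total_relevant
= 10 / 61
= 10 / (10 + 51)
= 10/61

10/61


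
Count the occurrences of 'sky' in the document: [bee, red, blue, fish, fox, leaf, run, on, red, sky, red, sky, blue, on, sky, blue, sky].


Document has 17 words
Scanning for 'sky':
Found at positions: [9, 11, 14, 16]
Count = 4

4


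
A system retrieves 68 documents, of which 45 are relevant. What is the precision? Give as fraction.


Precision = relevant_retrieved / total_retrieved
= 45 / 68
= 45 / (45 + 23)
= 45/68

45/68


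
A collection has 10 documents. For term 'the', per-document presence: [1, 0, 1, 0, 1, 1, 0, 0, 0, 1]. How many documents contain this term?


Checking each document for 'the':
Doc 1: present
Doc 2: absent
Doc 3: present
Doc 4: absent
Doc 5: present
Doc 6: present
Doc 7: absent
Doc 8: absent
Doc 9: absent
Doc 10: present
df = sum of presences = 1 + 0 + 1 + 0 + 1 + 1 + 0 + 0 + 0 + 1 = 5

5


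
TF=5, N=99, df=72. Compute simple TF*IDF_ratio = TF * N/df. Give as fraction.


TF * (N/df)
= 5 * (99/72)
= 5 * 11/8
= 55/8

55/8


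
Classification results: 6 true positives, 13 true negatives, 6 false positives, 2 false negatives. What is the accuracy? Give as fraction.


Accuracy = (TP + TN) / (TP + TN + FP + FN)
TP + TN = 6 + 13 = 19
Total = 6 + 13 + 6 + 2 = 27
Accuracy = 19 / 27 = 19/27

19/27


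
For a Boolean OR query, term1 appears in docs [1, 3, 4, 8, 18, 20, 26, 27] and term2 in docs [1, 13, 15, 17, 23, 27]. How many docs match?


Boolean OR: find union of posting lists
term1 docs: [1, 3, 4, 8, 18, 20, 26, 27]
term2 docs: [1, 13, 15, 17, 23, 27]
Union: [1, 3, 4, 8, 13, 15, 17, 18, 20, 23, 26, 27]
|union| = 12

12


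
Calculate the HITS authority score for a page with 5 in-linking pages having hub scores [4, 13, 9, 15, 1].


Authority = sum of hub scores of in-linkers
In-link 1: hub score = 4
In-link 2: hub score = 13
In-link 3: hub score = 9
In-link 4: hub score = 15
In-link 5: hub score = 1
Authority = 4 + 13 + 9 + 15 + 1 = 42

42


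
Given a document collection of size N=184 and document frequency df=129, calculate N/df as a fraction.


IDF ratio = N / df
= 184 / 129
= 184/129

184/129


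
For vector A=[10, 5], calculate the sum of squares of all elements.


|A|^2 = sum of squared components
A[0]^2 = 10^2 = 100
A[1]^2 = 5^2 = 25
Sum = 100 + 25 = 125

125


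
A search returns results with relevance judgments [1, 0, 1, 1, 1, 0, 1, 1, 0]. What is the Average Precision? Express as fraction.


Computing P@k for each relevant position:
Position 1: relevant, P@1 = 1/1 = 1
Position 2: not relevant
Position 3: relevant, P@3 = 2/3 = 2/3
Position 4: relevant, P@4 = 3/4 = 3/4
Position 5: relevant, P@5 = 4/5 = 4/5
Position 6: not relevant
Position 7: relevant, P@7 = 5/7 = 5/7
Position 8: relevant, P@8 = 6/8 = 3/4
Position 9: not relevant
Sum of P@k = 1 + 2/3 + 3/4 + 4/5 + 5/7 + 3/4 = 983/210
AP = 983/210 / 6 = 983/1260

983/1260


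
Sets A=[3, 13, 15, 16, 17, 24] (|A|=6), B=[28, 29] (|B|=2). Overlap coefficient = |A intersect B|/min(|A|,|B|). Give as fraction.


A intersect B = []
|A intersect B| = 0
min(|A|, |B|) = min(6, 2) = 2
Overlap = 0 / 2 = 0

0


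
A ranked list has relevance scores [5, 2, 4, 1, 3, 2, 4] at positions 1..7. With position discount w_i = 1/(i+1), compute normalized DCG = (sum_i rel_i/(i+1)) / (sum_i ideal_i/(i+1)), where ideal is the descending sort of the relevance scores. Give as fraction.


Position discount weights w_i = 1/(i+1) for i=1..7:
Weights = [1/2, 1/3, 1/4, 1/5, 1/6, 1/7, 1/8]
Actual relevance: [5, 2, 4, 1, 3, 2, 4]
DCG = 5/2 + 2/3 + 4/4 + 1/5 + 3/6 + 2/7 + 4/8 = 1187/210
Ideal relevance (sorted desc): [5, 4, 4, 3, 2, 2, 1]
Ideal DCG = 5/2 + 4/3 + 4/4 + 3/5 + 2/6 + 2/7 + 1/8 = 5189/840
nDCG = DCG / ideal_DCG = 1187/210 / 5189/840 = 4748/5189

4748/5189


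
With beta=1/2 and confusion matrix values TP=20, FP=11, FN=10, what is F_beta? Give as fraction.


P = TP/(TP+FP) = 20/31 = 20/31
R = TP/(TP+FN) = 20/30 = 2/3
beta^2 = 1/2^2 = 1/4
(1 + beta^2) = 5/4
Numerator = (1+beta^2)*P*R = 50/93
Denominator = beta^2*P + R = 5/31 + 2/3 = 77/93
F_beta = 50/77

50/77


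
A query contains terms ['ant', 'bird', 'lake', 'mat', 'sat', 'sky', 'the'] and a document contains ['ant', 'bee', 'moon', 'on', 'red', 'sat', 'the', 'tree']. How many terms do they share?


Query terms: ['ant', 'bird', 'lake', 'mat', 'sat', 'sky', 'the']
Document terms: ['ant', 'bee', 'moon', 'on', 'red', 'sat', 'the', 'tree']
Common terms: ['ant', 'sat', 'the']
Overlap count = 3

3


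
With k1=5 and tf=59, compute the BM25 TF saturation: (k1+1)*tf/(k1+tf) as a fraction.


BM25 TF component = (k1+1)*tf / (k1+tf)
k1 = 5, tf = 59
Numerator = (5+1)*59 = 354
Denominator = 5 + 59 = 64
= 354/64 = 177/32

177/32


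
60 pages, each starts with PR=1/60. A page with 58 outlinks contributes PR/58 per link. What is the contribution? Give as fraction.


Initial PR = 1/60 = 1/60
Outlinks = 58
Contribution per link = PR / outlinks
= 1/60 / 58
= 1/3480

1/3480


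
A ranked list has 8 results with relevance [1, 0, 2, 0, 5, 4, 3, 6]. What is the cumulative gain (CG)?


Cumulative Gain = sum of relevance scores
Position 1: rel=1, running sum=1
Position 2: rel=0, running sum=1
Position 3: rel=2, running sum=3
Position 4: rel=0, running sum=3
Position 5: rel=5, running sum=8
Position 6: rel=4, running sum=12
Position 7: rel=3, running sum=15
Position 8: rel=6, running sum=21
CG = 21

21


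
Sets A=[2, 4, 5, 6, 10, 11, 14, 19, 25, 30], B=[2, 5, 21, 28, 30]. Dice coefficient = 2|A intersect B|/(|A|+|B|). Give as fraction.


A intersect B = [2, 5, 30]
|A intersect B| = 3
|A| = 10, |B| = 5
Dice = 2*3 / (10+5)
= 6 / 15 = 2/5

2/5


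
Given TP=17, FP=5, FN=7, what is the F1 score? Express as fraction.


F1 = 2 * P * R / (P + R)
P = TP/(TP+FP) = 17/22 = 17/22
R = TP/(TP+FN) = 17/24 = 17/24
2 * P * R = 2 * 17/22 * 17/24 = 289/264
P + R = 17/22 + 17/24 = 391/264
F1 = 289/264 / 391/264 = 17/23

17/23


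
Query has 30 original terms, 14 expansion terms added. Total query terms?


Original terms: 30
Expansion terms: 14
Total = 30 + 14 = 44

44


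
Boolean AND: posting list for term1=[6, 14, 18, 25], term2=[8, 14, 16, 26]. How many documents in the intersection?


Boolean AND: find intersection of posting lists
term1 docs: [6, 14, 18, 25]
term2 docs: [8, 14, 16, 26]
Intersection: [14]
|intersection| = 1

1


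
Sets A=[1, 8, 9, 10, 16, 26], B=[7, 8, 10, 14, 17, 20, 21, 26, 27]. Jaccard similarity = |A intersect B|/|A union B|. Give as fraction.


A intersect B = [8, 10, 26]
|A intersect B| = 3
A union B = [1, 7, 8, 9, 10, 14, 16, 17, 20, 21, 26, 27]
|A union B| = 12
Jaccard = 3/12 = 1/4

1/4


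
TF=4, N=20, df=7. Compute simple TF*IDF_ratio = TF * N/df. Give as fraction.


TF * (N/df)
= 4 * (20/7)
= 4 * 20/7
= 80/7

80/7


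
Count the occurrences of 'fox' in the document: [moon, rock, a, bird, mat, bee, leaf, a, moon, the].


Document has 10 words
Scanning for 'fox':
Term not found in document
Count = 0

0


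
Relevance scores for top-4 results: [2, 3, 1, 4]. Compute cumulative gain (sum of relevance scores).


Cumulative Gain = sum of relevance scores
Position 1: rel=2, running sum=2
Position 2: rel=3, running sum=5
Position 3: rel=1, running sum=6
Position 4: rel=4, running sum=10
CG = 10

10


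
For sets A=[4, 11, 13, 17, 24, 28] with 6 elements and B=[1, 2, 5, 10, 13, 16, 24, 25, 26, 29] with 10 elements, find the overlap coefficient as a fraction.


A intersect B = [13, 24]
|A intersect B| = 2
min(|A|, |B|) = min(6, 10) = 6
Overlap = 2 / 6 = 1/3

1/3


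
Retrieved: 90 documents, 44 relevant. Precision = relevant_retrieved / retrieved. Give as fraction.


Precision = relevant_retrieved / total_retrieved
= 44 / 90
= 44 / (44 + 46)
= 22/45

22/45


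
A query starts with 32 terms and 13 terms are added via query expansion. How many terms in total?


Original terms: 32
Expansion terms: 13
Total = 32 + 13 = 45

45


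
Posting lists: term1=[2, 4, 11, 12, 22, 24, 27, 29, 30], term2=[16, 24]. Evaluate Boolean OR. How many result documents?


Boolean OR: find union of posting lists
term1 docs: [2, 4, 11, 12, 22, 24, 27, 29, 30]
term2 docs: [16, 24]
Union: [2, 4, 11, 12, 16, 22, 24, 27, 29, 30]
|union| = 10

10


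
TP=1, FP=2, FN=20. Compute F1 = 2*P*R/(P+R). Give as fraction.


F1 = 2 * P * R / (P + R)
P = TP/(TP+FP) = 1/3 = 1/3
R = TP/(TP+FN) = 1/21 = 1/21
2 * P * R = 2 * 1/3 * 1/21 = 2/63
P + R = 1/3 + 1/21 = 8/21
F1 = 2/63 / 8/21 = 1/12

1/12


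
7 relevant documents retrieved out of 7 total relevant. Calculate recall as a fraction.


Recall = retrieved_relevant / total_relevant
= 7 / 7
= 7 / (7 + 0)
= 1

1


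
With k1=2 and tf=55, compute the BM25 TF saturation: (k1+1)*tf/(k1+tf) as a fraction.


BM25 TF component = (k1+1)*tf / (k1+tf)
k1 = 2, tf = 55
Numerator = (2+1)*55 = 165
Denominator = 2 + 55 = 57
= 165/57 = 55/19

55/19


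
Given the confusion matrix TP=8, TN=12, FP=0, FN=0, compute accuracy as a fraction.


Accuracy = (TP + TN) / (TP + TN + FP + FN)
TP + TN = 8 + 12 = 20
Total = 8 + 12 + 0 + 0 = 20
Accuracy = 20 / 20 = 1

1


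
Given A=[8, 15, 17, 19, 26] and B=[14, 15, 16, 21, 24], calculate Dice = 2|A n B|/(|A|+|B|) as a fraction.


A intersect B = [15]
|A intersect B| = 1
|A| = 5, |B| = 5
Dice = 2*1 / (5+5)
= 2 / 10 = 1/5

1/5


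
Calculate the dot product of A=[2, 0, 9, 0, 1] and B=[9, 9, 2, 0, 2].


Dot product = sum of element-wise products
A[0]*B[0] = 2*9 = 18
A[1]*B[1] = 0*9 = 0
A[2]*B[2] = 9*2 = 18
A[3]*B[3] = 0*0 = 0
A[4]*B[4] = 1*2 = 2
Sum = 18 + 0 + 18 + 0 + 2 = 38

38


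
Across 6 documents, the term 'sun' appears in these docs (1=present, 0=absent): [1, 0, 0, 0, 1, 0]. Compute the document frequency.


Checking each document for 'sun':
Doc 1: present
Doc 2: absent
Doc 3: absent
Doc 4: absent
Doc 5: present
Doc 6: absent
df = sum of presences = 1 + 0 + 0 + 0 + 1 + 0 = 2

2


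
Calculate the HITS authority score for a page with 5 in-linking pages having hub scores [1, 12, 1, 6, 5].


Authority = sum of hub scores of in-linkers
In-link 1: hub score = 1
In-link 2: hub score = 12
In-link 3: hub score = 1
In-link 4: hub score = 6
In-link 5: hub score = 5
Authority = 1 + 12 + 1 + 6 + 5 = 25

25


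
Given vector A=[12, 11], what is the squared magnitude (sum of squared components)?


|A|^2 = sum of squared components
A[0]^2 = 12^2 = 144
A[1]^2 = 11^2 = 121
Sum = 144 + 121 = 265

265


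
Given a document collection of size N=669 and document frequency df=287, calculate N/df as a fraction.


IDF ratio = N / df
= 669 / 287
= 669/287

669/287


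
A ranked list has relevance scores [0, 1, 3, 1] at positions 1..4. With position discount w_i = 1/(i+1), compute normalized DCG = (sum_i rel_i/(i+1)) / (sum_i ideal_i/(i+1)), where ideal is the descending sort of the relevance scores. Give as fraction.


Position discount weights w_i = 1/(i+1) for i=1..4:
Weights = [1/2, 1/3, 1/4, 1/5]
Actual relevance: [0, 1, 3, 1]
DCG = 0/2 + 1/3 + 3/4 + 1/5 = 77/60
Ideal relevance (sorted desc): [3, 1, 1, 0]
Ideal DCG = 3/2 + 1/3 + 1/4 + 0/5 = 25/12
nDCG = DCG / ideal_DCG = 77/60 / 25/12 = 77/125

77/125


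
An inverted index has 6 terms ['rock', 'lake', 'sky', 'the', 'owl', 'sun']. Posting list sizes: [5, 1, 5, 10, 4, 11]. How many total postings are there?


Summing posting list sizes:
'rock': 5 postings
'lake': 1 postings
'sky': 5 postings
'the': 10 postings
'owl': 4 postings
'sun': 11 postings
Total = 5 + 1 + 5 + 10 + 4 + 11 = 36

36


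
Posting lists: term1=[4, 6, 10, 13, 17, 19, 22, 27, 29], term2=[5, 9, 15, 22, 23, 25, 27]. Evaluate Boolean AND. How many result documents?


Boolean AND: find intersection of posting lists
term1 docs: [4, 6, 10, 13, 17, 19, 22, 27, 29]
term2 docs: [5, 9, 15, 22, 23, 25, 27]
Intersection: [22, 27]
|intersection| = 2

2


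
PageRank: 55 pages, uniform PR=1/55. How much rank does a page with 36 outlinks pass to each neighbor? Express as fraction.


Initial PR = 1/55 = 1/55
Outlinks = 36
Contribution per link = PR / outlinks
= 1/55 / 36
= 1/1980

1/1980


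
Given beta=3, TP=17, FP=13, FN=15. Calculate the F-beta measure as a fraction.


P = TP/(TP+FP) = 17/30 = 17/30
R = TP/(TP+FN) = 17/32 = 17/32
beta^2 = 3^2 = 9
(1 + beta^2) = 10
Numerator = (1+beta^2)*P*R = 289/96
Denominator = beta^2*P + R = 51/10 + 17/32 = 901/160
F_beta = 85/159

85/159


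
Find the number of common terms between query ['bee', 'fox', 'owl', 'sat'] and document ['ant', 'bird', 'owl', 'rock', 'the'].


Query terms: ['bee', 'fox', 'owl', 'sat']
Document terms: ['ant', 'bird', 'owl', 'rock', 'the']
Common terms: ['owl']
Overlap count = 1

1
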